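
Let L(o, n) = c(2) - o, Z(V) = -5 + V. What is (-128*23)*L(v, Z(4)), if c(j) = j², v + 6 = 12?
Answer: 5888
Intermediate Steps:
v = 6 (v = -6 + 12 = 6)
L(o, n) = 4 - o (L(o, n) = 2² - o = 4 - o)
(-128*23)*L(v, Z(4)) = (-128*23)*(4 - 1*6) = -2944*(4 - 6) = -2944*(-2) = 5888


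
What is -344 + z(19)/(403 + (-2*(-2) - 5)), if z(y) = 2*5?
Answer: -69139/201 ≈ -343.98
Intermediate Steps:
z(y) = 10
-344 + z(19)/(403 + (-2*(-2) - 5)) = -344 + 10/(403 + (-2*(-2) - 5)) = -344 + 10/(403 + (4 - 5)) = -344 + 10/(403 - 1) = -344 + 10/402 = -344 + 10*(1/402) = -344 + 5/201 = -69139/201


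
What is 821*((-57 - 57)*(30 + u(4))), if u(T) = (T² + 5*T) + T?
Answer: -6551580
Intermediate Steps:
u(T) = T² + 6*T
821*((-57 - 57)*(30 + u(4))) = 821*((-57 - 57)*(30 + 4*(6 + 4))) = 821*(-114*(30 + 4*10)) = 821*(-114*(30 + 40)) = 821*(-114*70) = 821*(-7980) = -6551580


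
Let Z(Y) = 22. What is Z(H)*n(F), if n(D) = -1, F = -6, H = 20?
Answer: -22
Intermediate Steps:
Z(H)*n(F) = 22*(-1) = -22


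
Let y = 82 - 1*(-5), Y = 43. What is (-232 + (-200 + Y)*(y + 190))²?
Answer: 1911525841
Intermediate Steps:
y = 87 (y = 82 + 5 = 87)
(-232 + (-200 + Y)*(y + 190))² = (-232 + (-200 + 43)*(87 + 190))² = (-232 - 157*277)² = (-232 - 43489)² = (-43721)² = 1911525841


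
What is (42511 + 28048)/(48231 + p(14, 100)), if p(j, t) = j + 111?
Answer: 70559/48356 ≈ 1.4592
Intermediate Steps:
p(j, t) = 111 + j
(42511 + 28048)/(48231 + p(14, 100)) = (42511 + 28048)/(48231 + (111 + 14)) = 70559/(48231 + 125) = 70559/48356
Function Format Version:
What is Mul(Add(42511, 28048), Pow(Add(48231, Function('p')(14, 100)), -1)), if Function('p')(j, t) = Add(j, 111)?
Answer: Rational(70559, 48356) ≈ 1.4592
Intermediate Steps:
Function('p')(j, t) = Add(111, j)
Mul(Add(42511, 28048), Pow(Add(48231, Function('p')(14, 100)), -1)) = Mul(Add(42511, 28048), Pow(Add(48231, Add(111, 14)), -1)) = Mul(70559, Pow(Add(48231, 125), -1)) = Mul(70559, Pow(48356, -1)) = Mul(70559, Rational(1, 48356)) = Rational(70559, 48356)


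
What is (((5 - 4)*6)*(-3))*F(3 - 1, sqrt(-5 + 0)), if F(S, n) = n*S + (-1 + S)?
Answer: -18 - 36*I*sqrt(5) ≈ -18.0 - 80.498*I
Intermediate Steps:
F(S, n) = -1 + S + S*n (F(S, n) = S*n + (-1 + S) = -1 + S + S*n)
(((5 - 4)*6)*(-3))*F(3 - 1, sqrt(-5 + 0)) = (((5 - 4)*6)*(-3))*(-1 + (3 - 1) + (3 - 1)*sqrt(-5 + 0)) = ((1*6)*(-3))*(-1 + 2 + 2*sqrt(-5)) = (6*(-3))*(-1 + 2 + 2*(I*sqrt(5))) = -18*(-1 + 2 + 2*I*sqrt(5)) = -18*(1 + 2*I*sqrt(5)) = -18 - 36*I*sqrt(5)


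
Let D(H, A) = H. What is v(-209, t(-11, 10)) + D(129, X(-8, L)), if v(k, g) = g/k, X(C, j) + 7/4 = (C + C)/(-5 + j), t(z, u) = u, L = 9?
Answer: 26951/209 ≈ 128.95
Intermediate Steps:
X(C, j) = -7/4 + 2*C/(-5 + j) (X(C, j) = -7/4 + (C + C)/(-5 + j) = -7/4 + (2*C)/(-5 + j) = -7/4 + 2*C/(-5 + j))
v(-209, t(-11, 10)) + D(129, X(-8, L)) = 10/(-209) + 129 = 10*(-1/209) + 129 = -10/209 + 129 = 26951/209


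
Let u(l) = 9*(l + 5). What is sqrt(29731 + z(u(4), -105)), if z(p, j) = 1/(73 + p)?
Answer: 5*sqrt(28204022)/154 ≈ 172.43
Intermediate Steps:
u(l) = 45 + 9*l (u(l) = 9*(5 + l) = 45 + 9*l)
sqrt(29731 + z(u(4), -105)) = sqrt(29731 + 1/(73 + (45 + 9*4))) = sqrt(29731 + 1/(73 + (45 + 36))) = sqrt(29731 + 1/(73 + 81)) = sqrt(29731 + 1/154) = sqrt(4578575/154) = 5*sqrt(28204022)/154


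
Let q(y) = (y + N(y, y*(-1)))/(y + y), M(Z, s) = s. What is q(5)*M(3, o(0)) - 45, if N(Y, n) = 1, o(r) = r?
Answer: -45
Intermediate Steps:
q(y) = (1 + y)/(2*y) (q(y) = (y + 1)/(y + y) = (1 + y)/((2*y)) = (1 + y)*(1/(2*y)) = (1 + y)/(2*y))
q(5)*M(3, o(0)) - 45 = ((1/2)*(1 + 5)/5)*0 - 45 = ((1/2)*(1/5)*6)*0 - 45 = (3/5)*0 - 45 = 0 - 45 = -45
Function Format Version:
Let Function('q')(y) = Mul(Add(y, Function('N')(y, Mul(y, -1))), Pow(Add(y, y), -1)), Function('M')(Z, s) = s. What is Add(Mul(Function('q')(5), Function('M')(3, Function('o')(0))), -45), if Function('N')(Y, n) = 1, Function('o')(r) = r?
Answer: -45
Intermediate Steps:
Function('q')(y) = Mul(Rational(1, 2), Pow(y, -1), Add(1, y)) (Function('q')(y) = Mul(Add(y, 1), Pow(Add(y, y), -1)) = Mul(Add(1, y), Pow(Mul(2, y), -1)) = Mul(Add(1, y), Mul(Rational(1, 2), Pow(y, -1))) = Mul(Rational(1, 2), Pow(y, -1), Add(1, y)))
Add(Mul(Function('q')(5), Function('M')(3, Function('o')(0))), -45) = Add(Mul(Mul(Rational(1, 2), Pow(5, -1), Add(1, 5)), 0), -45) = Add(Mul(Mul(Rational(1, 2), Rational(1, 5), 6), 0), -45) = Add(Mul(Rational(3, 5), 0), -45) = Add(0, -45) = -45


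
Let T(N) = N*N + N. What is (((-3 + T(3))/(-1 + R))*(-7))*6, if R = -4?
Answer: 378/5 ≈ 75.600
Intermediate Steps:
T(N) = N + N² (T(N) = N² + N = N + N²)
(((-3 + T(3))/(-1 + R))*(-7))*6 = (((-3 + 3*(1 + 3))/(-1 - 4))*(-7))*6 = (((-3 + 3*4)/(-5))*(-7))*6 = (((-3 + 12)*(-⅕))*(-7))*6 = ((9*(-⅕))*(-7))*6 = -9/5*(-7)*6 = (63/5)*6 = 378/5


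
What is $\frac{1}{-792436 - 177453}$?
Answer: $- \frac{1}{969889} \approx -1.031 \cdot 10^{-6}$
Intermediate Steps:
$\frac{1}{-792436 - 177453} = \frac{1}{-969889} = - \frac{1}{969889}$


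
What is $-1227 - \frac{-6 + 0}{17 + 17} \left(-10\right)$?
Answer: $- \frac{20889}{17} \approx -1228.8$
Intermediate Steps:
$-1227 - \frac{-6 + 0}{17 + 17} \left(-10\right) = -1227 - \frac{1}{34} \left(-6\right) \left(-10\right) = -1227 - \left(- \frac{3}{17}\right) \left(-10\right) = -1227 - \frac{30}{17} = - \frac{20889}{17}$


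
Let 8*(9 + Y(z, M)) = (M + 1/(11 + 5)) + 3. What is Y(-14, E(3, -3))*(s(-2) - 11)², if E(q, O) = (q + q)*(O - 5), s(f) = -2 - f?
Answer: -226391/128 ≈ -1768.7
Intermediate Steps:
E(q, O) = 2*q*(-5 + O) (E(q, O) = (2*q)*(-5 + O) = 2*q*(-5 + O))
Y(z, M) = -1103/128 + M/8 (Y(z, M) = -9 + ((M + 1/(11 + 5)) + 3)/8 = -9 + ((M + 1/16) + 3)/8 = -9 + ((1/16 + M) + 3)/8 = -9 + (49/16 + M)/8 = -9 + (49/128 + M/8) = -1103/128 + M/8)
Y(-14, E(3, -3))*(s(-2) - 11)² = (-1103/128 + (2*3*(-5 - 3))/8)*((-2 - 1*(-2)) - 11)² = (-1103/128 + (2*3*(-8))/8)*((-2 + 2) - 11)² = (-1103/128 + (⅛)*(-48))*(0 - 11)² = (-1103/128 - 6)*(-11)² = -1871/128*121 = -226391/128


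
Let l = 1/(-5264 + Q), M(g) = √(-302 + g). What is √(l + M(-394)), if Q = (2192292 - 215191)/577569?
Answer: √(-1754854527294435 + 18463094229071186450*I*√174)/3038346115 ≈ 3.6319 + 3.6319*I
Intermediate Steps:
Q = 1977101/577569 (Q = 1977101*(1/577569) = 1977101/577569 ≈ 3.4231)
l = -577569/3038346115 (l = 1/(-5264 + 1977101/577569) = 1/(-3038346115/577569) = -577569/3038346115 ≈ -0.00019009)
√(l + M(-394)) = √(-577569/3038346115 + √(-302 - 394)) = √(-577569/3038346115 + √(-696)) = √(-577569/3038346115 + 2*I*√174)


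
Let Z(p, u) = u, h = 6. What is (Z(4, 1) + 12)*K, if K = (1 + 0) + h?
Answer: 91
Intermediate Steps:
K = 7 (K = (1 + 0) + 6 = 1 + 6 = 7)
(Z(4, 1) + 12)*K = (1 + 12)*7 = 13*7 = 91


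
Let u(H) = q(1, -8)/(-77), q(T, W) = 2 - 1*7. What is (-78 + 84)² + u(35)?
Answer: 2777/77 ≈ 36.065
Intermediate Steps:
q(T, W) = -5 (q(T, W) = 2 - 7 = -5)
u(H) = 5/77 (u(H) = -5/(-77) = -5*(-1/77) = 5/77)
(-78 + 84)² + u(35) = (-78 + 84)² + 5/77 = 6² + 5/77 = 36 + 5/77 = 2777/77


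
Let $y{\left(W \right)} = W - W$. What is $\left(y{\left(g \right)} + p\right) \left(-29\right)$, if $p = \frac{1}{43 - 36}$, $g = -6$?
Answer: $- \frac{29}{7} \approx -4.1429$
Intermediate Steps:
$p = \frac{1}{7} \approx 0.14286$
$y{\left(W \right)} = 0$
$\left(y{\left(g \right)} + p\right) \left(-29\right) = \left(0 + \frac{1}{7}\right) \left(-29\right) = \frac{1}{7} \left(-29\right) = - \frac{29}{7}$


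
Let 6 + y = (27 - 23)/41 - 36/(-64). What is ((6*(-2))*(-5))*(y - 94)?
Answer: -977505/164 ≈ -5960.4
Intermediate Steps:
y = -3503/656 (y = -6 + ((27 - 23)/41 - 36/(-64)) = -6 + (4*(1/41) - 36*(-1/64)) = -6 + (4/41 + 9/16) = -6 + 433/656 = -3503/656 ≈ -5.3399)
((6*(-2))*(-5))*(y - 94) = ((6*(-2))*(-5))*(-3503/656 - 94) = -12*(-5)*(-65167/656) = 60*(-65167/656) = -977505/164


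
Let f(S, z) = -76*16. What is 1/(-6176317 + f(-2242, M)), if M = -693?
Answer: -1/6177533 ≈ -1.6188e-7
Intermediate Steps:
f(S, z) = -1216
1/(-6176317 + f(-2242, M)) = 1/(-6176317 - 1216) = 1/(-6177533) = -1/6177533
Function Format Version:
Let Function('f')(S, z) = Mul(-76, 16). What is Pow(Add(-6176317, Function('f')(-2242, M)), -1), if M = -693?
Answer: Rational(-1, 6177533) ≈ -1.6188e-7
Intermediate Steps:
Function('f')(S, z) = -1216
Pow(Add(-6176317, Function('f')(-2242, M)), -1) = Pow(Add(-6176317, -1216), -1) = Pow(-6177533, -1) = Rational(-1, 6177533)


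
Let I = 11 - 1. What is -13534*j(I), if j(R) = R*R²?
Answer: -13534000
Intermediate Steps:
I = 10
j(R) = R³
-13534*j(I) = -13534*10³ = -13534*1000 = -13534000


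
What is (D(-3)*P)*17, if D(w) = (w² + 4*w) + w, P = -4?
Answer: 408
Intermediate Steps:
D(w) = w² + 5*w
(D(-3)*P)*17 = (-3*(5 - 3)*(-4))*17 = (-3*2*(-4))*17 = -6*(-4)*17 = 24*17 = 408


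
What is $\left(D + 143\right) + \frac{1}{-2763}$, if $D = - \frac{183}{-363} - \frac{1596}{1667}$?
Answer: $\frac{79443431029}{557316441} \approx 142.55$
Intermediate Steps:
$D = - \frac{91429}{201707}$ ($D = \left(-183\right) \left(- \frac{1}{363}\right) - \frac{1596}{1667} = \frac{61}{121} - \frac{1596}{1667} = - \frac{91429}{201707} \approx -0.45328$)
$\left(D + 143\right) + \frac{1}{-2763} = \left(- \frac{91429}{201707} + 143\right) + \frac{1}{-2763} = \frac{28752672}{201707} - \frac{1}{2763} = \frac{79443431029}{557316441}$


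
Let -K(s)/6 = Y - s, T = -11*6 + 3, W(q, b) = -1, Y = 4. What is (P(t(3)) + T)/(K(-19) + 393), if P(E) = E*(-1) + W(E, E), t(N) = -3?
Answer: -61/255 ≈ -0.23922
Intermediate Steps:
T = -63 (T = -66 + 3 = -63)
P(E) = -1 - E (P(E) = E*(-1) - 1 = -E - 1 = -1 - E)
K(s) = -24 + 6*s (K(s) = -6*(4 - s) = -24 + 6*s)
(P(t(3)) + T)/(K(-19) + 393) = ((-1 - 1*(-3)) - 63)/((-24 + 6*(-19)) + 393) = ((-1 + 3) - 63)/((-24 - 114) + 393) = (2 - 63)/(-138 + 393) = -61/255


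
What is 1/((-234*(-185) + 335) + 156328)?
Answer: 1/199953 ≈ 5.0012e-6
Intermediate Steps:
1/((-234*(-185) + 335) + 156328) = 1/((43290 + 335) + 156328) = 1/(43625 + 156328) = 1/199953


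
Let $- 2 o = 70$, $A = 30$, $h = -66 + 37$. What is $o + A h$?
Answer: $-905$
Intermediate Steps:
$h = -29$
$o = -35$ ($o = \left(- \frac{1}{2}\right) 70 = -35$)
$o + A h = -35 + 30 \left(-29\right) = -35 - 870 = -905$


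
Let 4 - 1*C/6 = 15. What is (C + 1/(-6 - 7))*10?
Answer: -8590/13 ≈ -660.77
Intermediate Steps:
C = -66 (C = 24 - 6*15 = 24 - 90 = -66)
(C + 1/(-6 - 7))*10 = (-66 + 1/(-6 - 7))*10 = (-66 + 1/(-13))*10 = (-66 - 1/13)*10 = -859/13*10 = -8590/13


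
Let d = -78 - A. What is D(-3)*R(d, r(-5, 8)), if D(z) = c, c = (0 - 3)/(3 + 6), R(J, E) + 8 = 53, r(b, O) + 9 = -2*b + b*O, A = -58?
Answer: -15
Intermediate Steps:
d = -20 (d = -78 - 1*(-58) = -78 + 58 = -20)
r(b, O) = -9 - 2*b + O*b (r(b, O) = -9 + (-2*b + b*O) = -9 + (-2*b + O*b) = -9 - 2*b + O*b)
R(J, E) = 45 (R(J, E) = -8 + 53 = 45)
c = -⅓ (c = -3/9 = -3*⅑ = -⅓ ≈ -0.33333)
D(z) = -⅓
D(-3)*R(d, r(-5, 8)) = -⅓*45 = -15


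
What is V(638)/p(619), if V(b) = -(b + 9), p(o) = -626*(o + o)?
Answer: 647/774988 ≈ 0.00083485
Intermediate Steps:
p(o) = -1252*o
V(b) = -9 - b (V(b) = -(9 + b) = -9 - b)
V(638)/p(619) = (-9 - 1*638)/((-1252*619)) = (-9 - 638)/(-774988) = -647*(-1/774988) = 647/774988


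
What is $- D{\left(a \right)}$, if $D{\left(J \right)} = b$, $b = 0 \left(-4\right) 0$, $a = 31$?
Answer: $0$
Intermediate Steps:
$b = 0$ ($b = 0 \cdot 0 = 0$)
$D{\left(J \right)} = 0$
$- D{\left(a \right)} = \left(-1\right) 0 = 0$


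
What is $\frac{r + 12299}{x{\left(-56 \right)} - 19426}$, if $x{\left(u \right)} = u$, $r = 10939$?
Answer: $- \frac{3873}{3247} \approx -1.1928$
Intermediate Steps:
$\frac{r + 12299}{x{\left(-56 \right)} - 19426} = \frac{10939 + 12299}{-56 - 19426} = \frac{23238}{-19482} = 23238 \left(- \frac{1}{19482}\right) = - \frac{3873}{3247}$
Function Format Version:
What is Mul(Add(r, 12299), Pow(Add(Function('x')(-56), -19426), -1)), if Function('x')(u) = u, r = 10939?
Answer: Rational(-3873, 3247) ≈ -1.1928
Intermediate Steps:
Mul(Add(r, 12299), Pow(Add(Function('x')(-56), -19426), -1)) = Mul(Add(10939, 12299), Pow(Add(-56, -19426), -1)) = Mul(23238, Pow(-19482, -1)) = Mul(23238, Rational(-1, 19482)) = Rational(-3873, 3247)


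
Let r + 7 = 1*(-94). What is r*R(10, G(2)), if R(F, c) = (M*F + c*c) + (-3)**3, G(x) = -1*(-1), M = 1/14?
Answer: 17877/7 ≈ 2553.9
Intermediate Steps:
M = 1/14 ≈ 0.071429
G(x) = 1
R(F, c) = -27 + c**2 + F/14 (R(F, c) = (F/14 + c*c) + (-3)**3 = (F/14 + c**2) - 27 = (c**2 + F/14) - 27 = -27 + c**2 + F/14)
r = -101 (r = -7 + 1*(-94) = -7 - 94 = -101)
r*R(10, G(2)) = -101*(-27 + 1**2 + (1/14)*10) = -101*(-27 + 1 + 5/7) = -101*(-177/7) = 17877/7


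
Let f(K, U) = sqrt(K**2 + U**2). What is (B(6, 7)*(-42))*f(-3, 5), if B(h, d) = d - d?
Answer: 0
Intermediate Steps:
B(h, d) = 0
(B(6, 7)*(-42))*f(-3, 5) = (0*(-42))*sqrt((-3)**2 + 5**2) = 0*sqrt(9 + 25) = 0*sqrt(34) = 0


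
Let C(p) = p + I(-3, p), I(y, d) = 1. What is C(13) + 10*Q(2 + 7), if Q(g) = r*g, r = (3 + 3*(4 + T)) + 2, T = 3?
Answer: 2354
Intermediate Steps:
r = 26 (r = (3 + 3*(4 + 3)) + 2 = (3 + 3*7) + 2 = (3 + 21) + 2 = 24 + 2 = 26)
C(p) = 1 + p (C(p) = p + 1 = 1 + p)
Q(g) = 26*g
C(13) + 10*Q(2 + 7) = (1 + 13) + 10*(26*(2 + 7)) = 14 + 10*(26*9) = 14 + 10*234 = 14 + 2340 = 2354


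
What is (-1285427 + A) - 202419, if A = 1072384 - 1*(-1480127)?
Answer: 1064665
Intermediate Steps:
A = 2552511 (A = 1072384 + 1480127 = 2552511)
(-1285427 + A) - 202419 = (-1285427 + 2552511) - 202419 = 1267084 - 202419 = 1064665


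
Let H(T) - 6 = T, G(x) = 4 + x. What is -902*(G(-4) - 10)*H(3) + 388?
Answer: 81568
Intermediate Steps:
H(T) = 6 + T
-902*(G(-4) - 10)*H(3) + 388 = -902*((4 - 4) - 10)*(6 + 3) + 388 = -902*(0 - 10)*9 + 388 = -(-9020)*9 + 388 = -902*(-90) + 388 = 81180 + 388 = 81568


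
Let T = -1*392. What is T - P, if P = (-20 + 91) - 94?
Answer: -369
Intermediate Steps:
P = -23 (P = 71 - 94 = -23)
T = -392
T - P = -392 - 1*(-23) = -392 + 23 = -369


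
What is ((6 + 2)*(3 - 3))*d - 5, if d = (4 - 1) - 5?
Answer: -5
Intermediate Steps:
d = -2 (d = 3 - 5 = -2)
((6 + 2)*(3 - 3))*d - 5 = ((6 + 2)*(3 - 3))*(-2) - 5 = (8*0)*(-2) - 5 = 0*(-2) - 5 = 0 - 5 = -5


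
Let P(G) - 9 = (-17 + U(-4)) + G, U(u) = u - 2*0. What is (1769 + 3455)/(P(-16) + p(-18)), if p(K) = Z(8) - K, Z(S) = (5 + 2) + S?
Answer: 5224/5 ≈ 1044.8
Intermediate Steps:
Z(S) = 7 + S
U(u) = u (U(u) = u + 0 = u)
p(K) = 15 - K (p(K) = (7 + 8) - K = 15 - K)
P(G) = -12 + G (P(G) = 9 + ((-17 - 4) + G) = 9 + (-21 + G) = -12 + G)
(1769 + 3455)/(P(-16) + p(-18)) = (1769 + 3455)/((-12 - 16) + (15 - 1*(-18))) = 5224/(-28 + (15 + 18)) = 5224/(-28 + 33) = 5224/5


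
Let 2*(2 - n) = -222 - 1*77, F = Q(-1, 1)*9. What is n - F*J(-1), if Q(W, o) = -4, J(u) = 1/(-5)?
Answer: 1443/10 ≈ 144.30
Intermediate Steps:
J(u) = -⅕
F = -36 (F = -4*9 = -36)
n = 303/2 (n = 2 - (-222 - 1*77)/2 = 2 - (-222 - 77)/2 = 2 - ½*(-299) = 2 + 299/2 = 303/2 ≈ 151.50)
n - F*J(-1) = 303/2 - (-36)*(-1)/5 = 303/2 - 1*36/5 = 303/2 - 36/5 = 1443/10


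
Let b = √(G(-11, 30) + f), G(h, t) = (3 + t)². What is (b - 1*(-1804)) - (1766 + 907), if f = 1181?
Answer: -869 + √2270 ≈ -821.36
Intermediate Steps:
b = √2270 (b = √((3 + 30)² + 1181) = √(33² + 1181) = √(1089 + 1181) = √2270 ≈ 47.645)
(b - 1*(-1804)) - (1766 + 907) = (√2270 - 1*(-1804)) - (1766 + 907) = (√2270 + 1804) - 1*2673 = (1804 + √2270) - 2673 = -869 + √2270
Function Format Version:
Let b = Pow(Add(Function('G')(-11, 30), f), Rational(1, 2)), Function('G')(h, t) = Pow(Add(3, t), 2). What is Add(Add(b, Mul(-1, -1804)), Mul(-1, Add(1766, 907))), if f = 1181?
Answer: Add(-869, Pow(2270, Rational(1, 2))) ≈ -821.36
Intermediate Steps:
b = Pow(2270, Rational(1, 2)) (b = Pow(Add(Pow(Add(3, 30), 2), 1181), Rational(1, 2)) = Pow(Add(Pow(33, 2), 1181), Rational(1, 2)) = Pow(Add(1089, 1181), Rational(1, 2)) = Pow(2270, Rational(1, 2)) ≈ 47.645)
Add(Add(b, Mul(-1, -1804)), Mul(-1, Add(1766, 907))) = Add(Add(Pow(2270, Rational(1, 2)), Mul(-1, -1804)), Mul(-1, Add(1766, 907))) = Add(Add(Pow(2270, Rational(1, 2)), 1804), Mul(-1, 2673)) = Add(Add(1804, Pow(2270, Rational(1, 2))), -2673) = Add(-869, Pow(2270, Rational(1, 2)))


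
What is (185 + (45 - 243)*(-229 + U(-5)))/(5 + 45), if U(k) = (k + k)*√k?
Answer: 45527/50 + 198*I*√5/5 ≈ 910.54 + 88.548*I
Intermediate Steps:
U(k) = 2*k^(3/2) (U(k) = (2*k)*√k = 2*k^(3/2))
(185 + (45 - 243)*(-229 + U(-5)))/(5 + 45) = (185 + (45 - 243)*(-229 + 2*(-5)^(3/2)))/(5 + 45) = (185 - 198*(-229 + 2*(-5*I*√5)))/50 = (185 - 198*(-229 - 10*I*√5))*(1/50) = (185 + (45342 + 1980*I*√5))*(1/50) = (45527 + 1980*I*√5)*(1/50) = 45527/50 + 198*I*√5/5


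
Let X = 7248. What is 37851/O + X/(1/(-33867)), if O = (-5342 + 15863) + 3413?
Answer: -3420351297093/13934 ≈ -2.4547e+8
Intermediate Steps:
O = 13934 (O = 10521 + 3413 = 13934)
37851/O + X/(1/(-33867)) = 37851/13934 + 7248/(1/(-33867)) = 37851*(1/13934) + 7248/(-1/33867) = 37851/13934 + 7248*(-33867) = 37851/13934 - 245468016 = -3420351297093/13934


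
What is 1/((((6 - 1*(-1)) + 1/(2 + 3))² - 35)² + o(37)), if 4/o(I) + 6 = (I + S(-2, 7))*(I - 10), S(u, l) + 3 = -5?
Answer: 485625/137718757 ≈ 0.0035262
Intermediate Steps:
S(u, l) = -8 (S(u, l) = -3 - 5 = -8)
o(I) = 4/(-6 + (-10 + I)*(-8 + I)) (o(I) = 4/(-6 + (I - 8)*(I - 10)) = 4/(-6 + (-8 + I)*(-10 + I)) = 4/(-6 + (-10 + I)*(-8 + I)))
1/((((6 - 1*(-1)) + 1/(2 + 3))² - 35)² + o(37)) = 1/((((6 - 1*(-1)) + 1/(2 + 3))² - 35)² + 4/(74 + 37² - 18*37)) = 1/((((6 + 1) + 1/5)² - 35)² + 4/(74 + 1369 - 666)) = 1/(((7 + ⅕)² - 35)² + 4/777) = 1/(((36/5)² - 35)² + 4*(1/777)) = 1/((1296/25 - 35)² + 4/777) = 1/((421/25)² + 4/777) = 1/(177241/625 + 4/777) = 1/(137718757/485625) = 485625/137718757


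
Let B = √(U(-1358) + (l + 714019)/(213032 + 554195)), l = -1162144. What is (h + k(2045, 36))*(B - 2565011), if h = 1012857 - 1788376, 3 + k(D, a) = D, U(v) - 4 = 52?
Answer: 1983977013247 - 773477*√32619873494249/767227 ≈ 1.9840e+12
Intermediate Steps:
U(v) = 56 (U(v) = 4 + 52 = 56)
k(D, a) = -3 + D
h = -775519
B = √32619873494249/767227 (B = √(56 + (-1162144 + 714019)/(213032 + 554195)) = √(56 - 448125/767227) = √(42516587/767227) = √32619873494249/767227 ≈ 7.4442)
(h + k(2045, 36))*(B - 2565011) = (-775519 + (-3 + 2045))*(√32619873494249/767227 - 2565011) = (-775519 + 2042)*(-2565011 + √32619873494249/767227) = -773477*(-2565011 + √32619873494249/767227) = 1983977013247 - 773477*√32619873494249/767227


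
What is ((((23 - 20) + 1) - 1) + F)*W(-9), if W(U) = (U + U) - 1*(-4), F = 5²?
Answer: -392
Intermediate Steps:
F = 25
W(U) = 4 + 2*U (W(U) = 2*U + 4 = 4 + 2*U)
((((23 - 20) + 1) - 1) + F)*W(-9) = ((((23 - 20) + 1) - 1) + 25)*(4 + 2*(-9)) = (((3 + 1) - 1) + 25)*(4 - 18) = ((4 - 1) + 25)*(-14) = (3 + 25)*(-14) = 28*(-14) = -392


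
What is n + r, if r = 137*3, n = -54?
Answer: 357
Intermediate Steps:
r = 411
n + r = -54 + 411 = 357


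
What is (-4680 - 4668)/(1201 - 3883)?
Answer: 1558/447 ≈ 3.4855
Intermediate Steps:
(-4680 - 4668)/(1201 - 3883) = -9348/(-2682) = -9348*(-1/2682) = 1558/447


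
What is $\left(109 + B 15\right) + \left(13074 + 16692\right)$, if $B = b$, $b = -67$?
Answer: $28870$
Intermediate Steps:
$B = -67$
$\left(109 + B 15\right) + \left(13074 + 16692\right) = \left(109 - 1005\right) + \left(13074 + 16692\right) = \left(109 - 1005\right) + 29766 = -896 + 29766 = 28870$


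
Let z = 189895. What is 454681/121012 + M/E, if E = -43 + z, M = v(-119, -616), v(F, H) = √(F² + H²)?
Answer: 454681/121012 + 7*√8033/189852 ≈ 3.7606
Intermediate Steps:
M = 7*√8033 (M = √((-119)² + (-616)²) = √(14161 + 379456) = √393617 = 7*√8033 ≈ 627.39)
E = 189852 (E = -43 + 189895 = 189852)
454681/121012 + M/E = 454681/121012 + (7*√8033)/189852 = 454681*(1/121012) + (7*√8033)*(1/189852) = 454681/121012 + 7*√8033/189852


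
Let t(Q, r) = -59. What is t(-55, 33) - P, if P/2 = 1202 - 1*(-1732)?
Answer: -5927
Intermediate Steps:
P = 5868 (P = 2*(1202 - 1*(-1732)) = 2*(1202 + 1732) = 2*2934 = 5868)
t(-55, 33) - P = -59 - 1*5868 = -59 - 5868 = -5927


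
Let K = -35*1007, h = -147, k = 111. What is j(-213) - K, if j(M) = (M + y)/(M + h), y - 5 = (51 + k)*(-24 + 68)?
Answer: 317032/9 ≈ 35226.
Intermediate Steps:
y = 7133 (y = 5 + (51 + 111)*(-24 + 68) = 5 + 162*44 = 5 + 7128 = 7133)
K = -35245
j(M) = (7133 + M)/(-147 + M) (j(M) = (M + 7133)/(M - 147) = (7133 + M)/(-147 + M))
j(-213) - K = (7133 - 213)/(-147 - 213) - 1*(-35245) = 6920/(-360) + 35245 = -1/360*6920 + 35245 = -173/9 + 35245 = 317032/9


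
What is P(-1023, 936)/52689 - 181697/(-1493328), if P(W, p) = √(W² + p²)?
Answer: 181697/1493328 + 5*√8545/17563 ≈ 0.14799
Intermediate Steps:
P(-1023, 936)/52689 - 181697/(-1493328) = √((-1023)² + 936²)/52689 - 181697/(-1493328) = √(1046529 + 876096)*(1/52689) - 181697*(-1/1493328) = √1922625*(1/52689) + 181697/1493328 = (15*√8545)*(1/52689) + 181697/1493328 = 5*√8545/17563 + 181697/1493328 = 181697/1493328 + 5*√8545/17563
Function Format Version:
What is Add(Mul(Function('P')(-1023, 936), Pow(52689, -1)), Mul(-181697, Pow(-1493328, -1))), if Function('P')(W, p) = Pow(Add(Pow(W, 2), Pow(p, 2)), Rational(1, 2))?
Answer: Add(Rational(181697, 1493328), Mul(Rational(5, 17563), Pow(8545, Rational(1, 2)))) ≈ 0.14799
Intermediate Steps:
Add(Mul(Function('P')(-1023, 936), Pow(52689, -1)), Mul(-181697, Pow(-1493328, -1))) = Add(Mul(Pow(Add(Pow(-1023, 2), Pow(936, 2)), Rational(1, 2)), Pow(52689, -1)), Mul(-181697, Pow(-1493328, -1))) = Add(Mul(Pow(Add(1046529, 876096), Rational(1, 2)), Rational(1, 52689)), Mul(-181697, Rational(-1, 1493328))) = Add(Mul(Pow(1922625, Rational(1, 2)), Rational(1, 52689)), Rational(181697, 1493328)) = Add(Mul(Mul(15, Pow(8545, Rational(1, 2))), Rational(1, 52689)), Rational(181697, 1493328)) = Add(Mul(Rational(5, 17563), Pow(8545, Rational(1, 2))), Rational(181697, 1493328)) = Add(Rational(181697, 1493328), Mul(Rational(5, 17563), Pow(8545, Rational(1, 2))))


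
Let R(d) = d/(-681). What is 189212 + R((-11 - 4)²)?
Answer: 42951049/227 ≈ 1.8921e+5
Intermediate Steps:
R(d) = -d/681 (R(d) = d*(-1/681) = -d/681)
189212 + R((-11 - 4)²) = 189212 - (-11 - 4)²/681 = 189212 - 1/681*(-15)² = 189212 - 1/681*225 = 189212 - 75/227 = 42951049/227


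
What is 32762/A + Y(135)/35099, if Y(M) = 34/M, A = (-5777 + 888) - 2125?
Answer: -25873012609/5539148685 ≈ -4.6709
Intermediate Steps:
A = -7014 (A = -4889 - 2125 = -7014)
32762/A + Y(135)/35099 = 32762/(-7014) + (34/135)/35099 = 32762*(-1/7014) + (34*(1/135))*(1/35099) = -16381/3507 + (34/135)*(1/35099) = -16381/3507 + 34/4738365 = -25873012609/5539148685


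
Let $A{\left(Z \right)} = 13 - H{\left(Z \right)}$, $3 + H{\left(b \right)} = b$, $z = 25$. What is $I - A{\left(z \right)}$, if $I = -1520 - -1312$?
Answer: $-199$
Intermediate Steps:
$H{\left(b \right)} = -3 + b$
$A{\left(Z \right)} = 16 - Z$ ($A{\left(Z \right)} = 13 - \left(-3 + Z\right) = 16 - Z$)
$I = -208$ ($I = -1520 + 1312 = -208$)
$I - A{\left(z \right)} = -208 - \left(16 - 25\right) = -208 - -9 = -208 + 9 = -199$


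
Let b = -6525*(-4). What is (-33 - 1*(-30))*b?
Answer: -78300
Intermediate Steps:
b = 26100
(-33 - 1*(-30))*b = (-33 - 1*(-30))*26100 = (-33 + 30)*26100 = -3*26100 = -78300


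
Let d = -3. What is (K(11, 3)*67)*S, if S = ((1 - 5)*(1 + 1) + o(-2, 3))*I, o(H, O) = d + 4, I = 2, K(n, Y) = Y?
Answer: -2814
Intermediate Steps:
o(H, O) = 1 (o(H, O) = -3 + 4 = 1)
S = -14 (S = ((1 - 5)*(1 + 1) + 1)*2 = (-4*2 + 1)*2 = (-8 + 1)*2 = -7*2 = -14)
(K(11, 3)*67)*S = (3*67)*(-14) = 201*(-14) = -2814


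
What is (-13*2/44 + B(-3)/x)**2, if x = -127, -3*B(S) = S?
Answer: 2798929/7806436 ≈ 0.35854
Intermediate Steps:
B(S) = -S/3
(-13*2/44 + B(-3)/x)**2 = (-13*2/44 - 1/3*(-3)/(-127))**2 = (-26*1/44 + 1*(-1/127))**2 = (-13/22 - 1/127)**2 = (-1673/2794)**2 = 2798929/7806436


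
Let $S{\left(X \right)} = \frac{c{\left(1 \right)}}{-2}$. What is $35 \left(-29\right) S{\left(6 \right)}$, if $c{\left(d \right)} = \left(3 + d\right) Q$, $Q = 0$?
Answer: $0$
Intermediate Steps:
$c{\left(d \right)} = 0$ ($c{\left(d \right)} = \left(3 + d\right) 0 = 0$)
$S{\left(X \right)} = 0$ ($S{\left(X \right)} = \frac{0}{-2} = 0 \left(- \frac{1}{2}\right) = 0$)
$35 \left(-29\right) S{\left(6 \right)} = 35 \left(-29\right) 0 = \left(-1015\right) 0 = 0$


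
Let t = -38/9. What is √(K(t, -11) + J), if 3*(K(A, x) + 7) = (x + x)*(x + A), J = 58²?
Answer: √280959/9 ≈ 58.895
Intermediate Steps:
t = -38/9 (t = -38*⅑ = -38/9 ≈ -4.2222)
J = 3364
K(A, x) = -7 + 2*x*(A + x)/3 (K(A, x) = -7 + ((x + x)*(x + A))/3 = -7 + ((2*x)*(A + x))/3 = -7 + (2*x*(A + x))/3 = -7 + 2*x*(A + x)/3)
√(K(t, -11) + J) = √((-7 + (⅔)*(-11)² + (⅔)*(-38/9)*(-11)) + 3364) = √((-7 + (⅔)*121 + 836/27) + 3364) = √((-7 + 242/3 + 836/27) + 3364) = √(2825/27 + 3364) = √(93653/27) = √280959/9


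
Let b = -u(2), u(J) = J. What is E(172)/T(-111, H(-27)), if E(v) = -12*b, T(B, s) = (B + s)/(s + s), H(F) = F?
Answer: 216/23 ≈ 9.3913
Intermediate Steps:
T(B, s) = (B + s)/(2*s) (T(B, s) = (B + s)/((2*s)) = (B + s)*(1/(2*s)) = (B + s)/(2*s))
b = -2 (b = -1*2 = -2)
E(v) = 24 (E(v) = -12*(-2) = 24)
E(172)/T(-111, H(-27)) = 24/(((1/2)*(-111 - 27)/(-27))) = 24/(((1/2)*(-1/27)*(-138))) = 24/(23/9) = 24*(9/23) = 216/23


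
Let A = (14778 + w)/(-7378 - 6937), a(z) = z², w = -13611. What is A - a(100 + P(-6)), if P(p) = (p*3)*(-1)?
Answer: -199323227/14315 ≈ -13924.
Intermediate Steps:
P(p) = -3*p (P(p) = (3*p)*(-1) = -3*p)
A = -1167/14315 (A = (14778 - 13611)/(-7378 - 6937) = 1167/(-14315) = 1167*(-1/14315) = -1167/14315 ≈ -0.081523)
A - a(100 + P(-6)) = -1167/14315 - (100 - 3*(-6))² = -1167/14315 - (100 + 18)² = -1167/14315 - 1*118² = -1167/14315 - 1*13924 = -1167/14315 - 13924 = -199323227/14315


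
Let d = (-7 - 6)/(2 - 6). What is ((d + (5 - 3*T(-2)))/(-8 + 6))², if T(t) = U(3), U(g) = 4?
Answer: 225/64 ≈ 3.5156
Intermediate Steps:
T(t) = 4
d = 13/4 (d = -13/(-4) = -13*(-¼) = 13/4 ≈ 3.2500)
((d + (5 - 3*T(-2)))/(-8 + 6))² = ((13/4 + (5 - 3*4))/(-8 + 6))² = ((13/4 + (5 - 12))/(-2))² = ((13/4 - 7)*(-½))² = (-15/4*(-½))² = (15/8)² = 225/64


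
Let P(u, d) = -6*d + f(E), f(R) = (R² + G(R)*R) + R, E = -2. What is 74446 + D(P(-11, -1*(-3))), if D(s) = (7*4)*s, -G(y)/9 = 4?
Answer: 76014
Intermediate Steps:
G(y) = -36 (G(y) = -9*4 = -36)
f(R) = R² - 35*R (f(R) = (R² - 36*R) + R = R² - 35*R)
P(u, d) = 74 - 6*d (P(u, d) = -6*d - 2*(-35 - 2) = -6*d - 2*(-37) = -6*d + 74 = 74 - 6*d)
D(s) = 28*s
74446 + D(P(-11, -1*(-3))) = 74446 + 28*(74 - (-6)*(-3)) = 74446 + 28*(74 - 6*3) = 74446 + 28*(74 - 18) = 74446 + 28*56 = 74446 + 1568 = 76014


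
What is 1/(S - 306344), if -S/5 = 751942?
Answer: -1/4066054 ≈ -2.4594e-7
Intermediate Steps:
S = -3759710 (S = -5*751942 = -3759710)
1/(S - 306344) = 1/(-3759710 - 306344) = 1/(-4066054) = -1/4066054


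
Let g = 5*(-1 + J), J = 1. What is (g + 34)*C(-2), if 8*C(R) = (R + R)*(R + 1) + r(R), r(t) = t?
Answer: 17/2 ≈ 8.5000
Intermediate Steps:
C(R) = R/8 + R*(1 + R)/4 (C(R) = ((R + R)*(R + 1) + R)/8 = ((2*R)*(1 + R) + R)/8 = (2*R*(1 + R) + R)/8 = (R + 2*R*(1 + R))/8 = R/8 + R*(1 + R)/4)
g = 0 (g = 5*(-1 + 1) = 5*0 = 0)
(g + 34)*C(-2) = (0 + 34)*((⅛)*(-2)*(3 + 2*(-2))) = 34*((⅛)*(-2)*(3 - 4)) = 34*((⅛)*(-2)*(-1)) = 34*(¼) = 17/2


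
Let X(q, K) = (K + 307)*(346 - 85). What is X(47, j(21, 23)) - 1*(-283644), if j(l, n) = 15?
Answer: 367686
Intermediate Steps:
X(q, K) = 80127 + 261*K (X(q, K) = (307 + K)*261 = 80127 + 261*K)
X(47, j(21, 23)) - 1*(-283644) = (80127 + 261*15) - 1*(-283644) = (80127 + 3915) + 283644 = 84042 + 283644 = 367686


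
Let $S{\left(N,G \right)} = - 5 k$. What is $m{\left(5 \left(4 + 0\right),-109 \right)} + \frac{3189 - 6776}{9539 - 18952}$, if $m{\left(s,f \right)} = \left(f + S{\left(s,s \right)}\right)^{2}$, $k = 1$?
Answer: $\frac{122334935}{9413} \approx 12996.0$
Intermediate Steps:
$S{\left(N,G \right)} = -5$ ($S{\left(N,G \right)} = \left(-5\right) 1 = -5$)
$m{\left(s,f \right)} = \left(-5 + f\right)^{2}$ ($m{\left(s,f \right)} = \left(f - 5\right)^{2} = \left(-5 + f\right)^{2}$)
$m{\left(5 \left(4 + 0\right),-109 \right)} + \frac{3189 - 6776}{9539 - 18952} = \left(-5 - 109\right)^{2} + \frac{3189 - 6776}{9539 - 18952} = \left(-114\right)^{2} - \frac{3587}{-9413} = 12996 - - \frac{3587}{9413} = 12996 + \frac{3587}{9413} = \frac{122334935}{9413}$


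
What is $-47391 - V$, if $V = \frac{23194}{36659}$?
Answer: $- \frac{1737329863}{36659} \approx -47392.0$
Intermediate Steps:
$V = \frac{23194}{36659}$ ($V = 23194 \cdot \frac{1}{36659} = \frac{23194}{36659} \approx 0.6327$)
$-47391 - V = -47391 - \frac{23194}{36659} = - \frac{1737329863}{36659}$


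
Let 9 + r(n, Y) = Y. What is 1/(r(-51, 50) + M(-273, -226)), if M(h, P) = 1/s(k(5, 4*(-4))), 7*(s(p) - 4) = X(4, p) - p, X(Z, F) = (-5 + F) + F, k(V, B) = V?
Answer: 4/165 ≈ 0.024242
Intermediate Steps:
r(n, Y) = -9 + Y
X(Z, F) = -5 + 2*F
s(p) = 23/7 + p/7 (s(p) = 4 + ((-5 + 2*p) - p)/7 = 4 + (-5 + p)/7 = 4 + (-5/7 + p/7) = 23/7 + p/7)
M(h, P) = ¼ (M(h, P) = 1/(23/7 + (⅐)*5) = 1/(23/7 + 5/7) = 1/4 = ¼)
1/(r(-51, 50) + M(-273, -226)) = 1/((-9 + 50) + ¼) = 1/(41 + ¼) = 1/(165/4) = 4/165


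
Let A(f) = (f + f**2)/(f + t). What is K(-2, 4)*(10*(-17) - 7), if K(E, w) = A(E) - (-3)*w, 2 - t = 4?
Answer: -4071/2 ≈ -2035.5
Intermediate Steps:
t = -2 (t = 2 - 1*4 = 2 - 4 = -2)
A(f) = (f + f**2)/(-2 + f) (A(f) = (f + f**2)/(f - 2) = (f + f**2)/(-2 + f))
K(E, w) = 3*w + E*(1 + E)/(-2 + E) (K(E, w) = E*(1 + E)/(-2 + E) - (-3)*w = E*(1 + E)/(-2 + E) + 3*w = 3*w + E*(1 + E)/(-2 + E))
K(-2, 4)*(10*(-17) - 7) = ((-2*(1 - 2) + 3*4*(-2 - 2))/(-2 - 2))*(10*(-17) - 7) = ((-2*(-1) + 3*4*(-4))/(-4))*(-170 - 7) = -(2 - 48)/4*(-177) = -1/4*(-46)*(-177) = (23/2)*(-177) = -4071/2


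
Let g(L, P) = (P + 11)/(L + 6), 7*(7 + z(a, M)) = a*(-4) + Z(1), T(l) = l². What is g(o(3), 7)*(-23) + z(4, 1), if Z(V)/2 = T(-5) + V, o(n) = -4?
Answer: -1462/7 ≈ -208.86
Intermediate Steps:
Z(V) = 50 + 2*V (Z(V) = 2*((-5)² + V) = 2*(25 + V) = 50 + 2*V)
z(a, M) = 3/7 - 4*a/7 (z(a, M) = -7 + (a*(-4) + (50 + 2*1))/7 = -7 + (-4*a + (50 + 2))/7 = -7 + (-4*a + 52)/7 = -7 + (52 - 4*a)/7 = -7 + (52/7 - 4*a/7) = 3/7 - 4*a/7)
g(L, P) = (11 + P)/(6 + L)
g(o(3), 7)*(-23) + z(4, 1) = ((11 + 7)/(6 - 4))*(-23) + (3/7 - 4/7*4) = (18/2)*(-23) + (3/7 - 16/7) = ((½)*18)*(-23) - 13/7 = 9*(-23) - 13/7 = -207 - 13/7 = -1462/7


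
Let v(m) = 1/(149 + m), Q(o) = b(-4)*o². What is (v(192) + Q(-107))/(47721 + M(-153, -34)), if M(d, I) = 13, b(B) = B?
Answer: -15616435/16277294 ≈ -0.95940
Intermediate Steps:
Q(o) = -4*o²
(v(192) + Q(-107))/(47721 + M(-153, -34)) = (1/(149 + 192) - 4*(-107)²)/(47721 + 13) = (1/341 - 4*11449)/47734 = (1/341 - 45796)*(1/47734) = -15616435/341*1/47734 = -15616435/16277294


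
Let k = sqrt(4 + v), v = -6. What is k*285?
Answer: 285*I*sqrt(2) ≈ 403.05*I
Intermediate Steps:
k = I*sqrt(2) (k = sqrt(4 - 6) = sqrt(-2) = I*sqrt(2) ≈ 1.4142*I)
k*285 = (I*sqrt(2))*285 = 285*I*sqrt(2)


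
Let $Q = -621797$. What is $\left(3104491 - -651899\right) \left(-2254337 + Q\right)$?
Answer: $-10803880996260$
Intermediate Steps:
$\left(3104491 - -651899\right) \left(-2254337 + Q\right) = \left(3104491 - -651899\right) \left(-2254337 - 621797\right) = \left(3104491 + \left(-813 + 652712\right)\right) \left(-2876134\right) = \left(3104491 + 651899\right) \left(-2876134\right) = 3756390 \left(-2876134\right) = -10803880996260$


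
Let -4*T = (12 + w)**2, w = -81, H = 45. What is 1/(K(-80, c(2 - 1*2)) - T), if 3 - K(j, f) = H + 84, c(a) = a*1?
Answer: 4/4257 ≈ 0.00093963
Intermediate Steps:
c(a) = a
K(j, f) = -126 (K(j, f) = 3 - (45 + 84) = 3 - 1*129 = 3 - 129 = -126)
T = -4761/4 (T = -(12 - 81)**2/4 = -1/4*(-69)**2 = -1/4*4761 = -4761/4 ≈ -1190.3)
1/(K(-80, c(2 - 1*2)) - T) = 1/(-126 - 1*(-4761/4)) = 1/(-126 + 4761/4) = 1/(4257/4) = 4/4257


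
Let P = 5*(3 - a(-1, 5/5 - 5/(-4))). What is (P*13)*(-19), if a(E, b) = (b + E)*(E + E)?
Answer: -13585/2 ≈ -6792.5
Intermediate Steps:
a(E, b) = 2*E*(E + b) (a(E, b) = (E + b)*(2*E) = 2*E*(E + b))
P = 55/2 (P = 5*(3 - 2*(-1)*(-1 + (5/5 - 5/(-4)))) = 5*(3 - 2*(-1)*(-1 + (5*(⅕) - 5*(-¼)))) = 5*(3 - 2*(-1)*(-1 + (1 + 5/4))) = 5*(3 - 2*(-1)*(-1 + 9/4)) = 5*(3 - 2*(-1)*5/4) = 5*(3 - 1*(-5/2)) = 5*(3 + 5/2) = 5*(11/2) = 55/2 ≈ 27.500)
(P*13)*(-19) = ((55/2)*13)*(-19) = (715/2)*(-19) = -13585/2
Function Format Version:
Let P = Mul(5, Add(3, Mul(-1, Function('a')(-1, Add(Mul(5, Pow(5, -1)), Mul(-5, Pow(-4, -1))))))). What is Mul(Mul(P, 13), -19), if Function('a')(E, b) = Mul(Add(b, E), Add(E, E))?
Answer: Rational(-13585, 2) ≈ -6792.5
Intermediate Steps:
Function('a')(E, b) = Mul(2, E, Add(E, b)) (Function('a')(E, b) = Mul(Add(E, b), Mul(2, E)) = Mul(2, E, Add(E, b)))
P = Rational(55, 2) (P = Mul(5, Add(3, Mul(-1, Mul(2, -1, Add(-1, Add(Mul(5, Pow(5, -1)), Mul(-5, Pow(-4, -1)))))))) = Mul(5, Add(3, Mul(-1, Mul(2, -1, Add(-1, Add(Mul(5, Rational(1, 5)), Mul(-5, Rational(-1, 4)))))))) = Mul(5, Add(3, Mul(-1, Mul(2, -1, Add(-1, Add(1, Rational(5, 4))))))) = Mul(5, Add(3, Mul(-1, Mul(2, -1, Add(-1, Rational(9, 4)))))) = Mul(5, Add(3, Mul(-1, Mul(2, -1, Rational(5, 4))))) = Mul(5, Add(3, Mul(-1, Rational(-5, 2)))) = Mul(5, Add(3, Rational(5, 2))) = Mul(5, Rational(11, 2)) = Rational(55, 2) ≈ 27.500)
Mul(Mul(P, 13), -19) = Mul(Mul(Rational(55, 2), 13), -19) = Mul(Rational(715, 2), -19) = Rational(-13585, 2)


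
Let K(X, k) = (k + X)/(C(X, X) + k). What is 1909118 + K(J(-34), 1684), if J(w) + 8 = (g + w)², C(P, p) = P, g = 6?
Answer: 1909119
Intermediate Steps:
J(w) = -8 + (6 + w)²
K(X, k) = 1 (K(X, k) = (k + X)/(X + k) = (X + k)/(X + k) = 1)
1909118 + K(J(-34), 1684) = 1909118 + 1 = 1909119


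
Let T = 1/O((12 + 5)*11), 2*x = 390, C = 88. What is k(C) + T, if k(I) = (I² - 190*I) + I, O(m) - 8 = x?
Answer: -1804263/203 ≈ -8888.0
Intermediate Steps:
x = 195 (x = (½)*390 = 195)
O(m) = 203 (O(m) = 8 + 195 = 203)
k(I) = I² - 189*I
T = 1/203 ≈ 0.0049261
k(C) + T = 88*(-189 + 88) + 1/203 = 88*(-101) + 1/203 = -8888 + 1/203 = -1804263/203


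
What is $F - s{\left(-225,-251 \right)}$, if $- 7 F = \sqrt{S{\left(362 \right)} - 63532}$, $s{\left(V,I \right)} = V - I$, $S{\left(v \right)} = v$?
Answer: $-26 - \frac{i \sqrt{63170}}{7} \approx -26.0 - 35.905 i$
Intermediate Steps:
$F = - \frac{i \sqrt{63170}}{7}$ ($F = - \frac{\sqrt{362 - 63532}}{7} = - \frac{\sqrt{-63170}}{7} = - \frac{i \sqrt{63170}}{7} \approx - 35.905 i$)
$F - s{\left(-225,-251 \right)} = - \frac{i \sqrt{63170}}{7} - \left(-225 - -251\right) = - \frac{i \sqrt{63170}}{7} - \left(-225 + 251\right) = - \frac{i \sqrt{63170}}{7} - 26 = -26 - \frac{i \sqrt{63170}}{7}$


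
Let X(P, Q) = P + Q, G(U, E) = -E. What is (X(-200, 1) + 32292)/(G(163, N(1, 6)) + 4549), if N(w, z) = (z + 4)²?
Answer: 32093/4449 ≈ 7.2135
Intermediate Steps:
N(w, z) = (4 + z)²
(X(-200, 1) + 32292)/(G(163, N(1, 6)) + 4549) = ((-200 + 1) + 32292)/(-(4 + 6)² + 4549) = (-199 + 32292)/(-1*10² + 4549) = 32093/(-1*100 + 4549) = 32093/(-100 + 4549) = 32093/4449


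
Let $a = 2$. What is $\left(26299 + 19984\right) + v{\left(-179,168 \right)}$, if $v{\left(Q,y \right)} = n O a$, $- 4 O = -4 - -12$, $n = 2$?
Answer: $46275$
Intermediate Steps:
$O = -2$ ($O = - \frac{-4 - -12}{4} = - \frac{-4 + 12}{4} = \left(- \frac{1}{4}\right) 8 = -2$)
$v{\left(Q,y \right)} = -8$ ($v{\left(Q,y \right)} = 2 \left(-2\right) 2 = \left(-4\right) 2 = -8$)
$\left(26299 + 19984\right) + v{\left(-179,168 \right)} = \left(26299 + 19984\right) - 8 = 46283 - 8 = 46275$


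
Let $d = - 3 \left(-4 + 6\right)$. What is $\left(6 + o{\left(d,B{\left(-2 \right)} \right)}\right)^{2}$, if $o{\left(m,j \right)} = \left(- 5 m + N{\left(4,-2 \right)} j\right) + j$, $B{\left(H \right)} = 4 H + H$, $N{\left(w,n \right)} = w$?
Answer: $196$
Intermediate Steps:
$B{\left(H \right)} = 5 H$
$d = -6$ ($d = \left(-3\right) 2 = -6$)
$o{\left(m,j \right)} = - 5 m + 5 j$ ($o{\left(m,j \right)} = \left(- 5 m + 4 j\right) + j = - 5 m + 5 j$)
$\left(6 + o{\left(d,B{\left(-2 \right)} \right)}\right)^{2} = \left(6 + \left(\left(-5\right) \left(-6\right) + 5 \cdot 5 \left(-2\right)\right)\right)^{2} = \left(6 + \left(30 + 5 \left(-10\right)\right)\right)^{2} = \left(6 + \left(30 - 50\right)\right)^{2} = \left(6 - 20\right)^{2} = \left(-14\right)^{2} = 196$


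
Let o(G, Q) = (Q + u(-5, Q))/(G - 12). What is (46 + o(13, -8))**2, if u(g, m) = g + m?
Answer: 625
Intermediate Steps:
o(G, Q) = (-5 + 2*Q)/(-12 + G) (o(G, Q) = (Q + (-5 + Q))/(G - 12) = (-5 + 2*Q)/(-12 + G))
(46 + o(13, -8))**2 = (46 + (-5 + 2*(-8))/(-12 + 13))**2 = (46 + (-5 - 16)/1)**2 = (46 + 1*(-21))**2 = (46 - 21)**2 = 25**2 = 625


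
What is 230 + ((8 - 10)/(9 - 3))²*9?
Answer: 231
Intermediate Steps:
230 + ((8 - 10)/(9 - 3))²*9 = 230 + (-2/6)²*9 = 230 + (-2*⅙)²*9 = 230 + (-⅓)²*9 = 230 + (⅑)*9 = 230 + 1 = 231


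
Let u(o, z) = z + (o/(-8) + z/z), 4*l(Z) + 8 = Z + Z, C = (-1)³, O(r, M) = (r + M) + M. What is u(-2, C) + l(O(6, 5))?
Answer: 25/4 ≈ 6.2500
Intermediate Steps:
O(r, M) = r + 2*M (O(r, M) = (M + r) + M = r + 2*M)
C = -1
l(Z) = -2 + Z/2 (l(Z) = -2 + (Z + Z)/4 = -2 + (2*Z)/4 = -2 + Z/2)
u(o, z) = 1 + z - o/8 (u(o, z) = z + (o*(-⅛) + 1) = z + (-o/8 + 1) = z + (1 - o/8) = 1 + z - o/8)
u(-2, C) + l(O(6, 5)) = (1 - 1 - ⅛*(-2)) + (-2 + (6 + 2*5)/2) = (1 - 1 + ¼) + (-2 + (6 + 10)/2) = ¼ + (-2 + (½)*16) = ¼ + (-2 + 8) = ¼ + 6 = 25/4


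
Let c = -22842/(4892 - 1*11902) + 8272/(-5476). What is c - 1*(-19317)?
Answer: 92698017374/4798345 ≈ 19319.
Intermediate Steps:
c = 8387009/4798345 (c = -22842/(4892 - 11902) + 8272*(-1/5476) = -22842/(-7010) - 2068/1369 = -22842*(-1/7010) - 2068/1369 = 11421/3505 - 2068/1369 = 8387009/4798345 ≈ 1.7479)
c - 1*(-19317) = 8387009/4798345 - 1*(-19317) = 8387009/4798345 + 19317 = 92698017374/4798345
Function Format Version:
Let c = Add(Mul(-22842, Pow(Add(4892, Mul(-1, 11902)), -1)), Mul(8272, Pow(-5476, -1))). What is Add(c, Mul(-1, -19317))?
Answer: Rational(92698017374, 4798345) ≈ 19319.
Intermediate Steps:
c = Rational(8387009, 4798345) (c = Add(Mul(-22842, Pow(Add(4892, -11902), -1)), Mul(8272, Rational(-1, 5476))) = Add(Mul(-22842, Pow(-7010, -1)), Rational(-2068, 1369)) = Add(Mul(-22842, Rational(-1, 7010)), Rational(-2068, 1369)) = Add(Rational(11421, 3505), Rational(-2068, 1369)) = Rational(8387009, 4798345) ≈ 1.7479)
Add(c, Mul(-1, -19317)) = Add(Rational(8387009, 4798345), Mul(-1, -19317)) = Add(Rational(8387009, 4798345), 19317) = Rational(92698017374, 4798345)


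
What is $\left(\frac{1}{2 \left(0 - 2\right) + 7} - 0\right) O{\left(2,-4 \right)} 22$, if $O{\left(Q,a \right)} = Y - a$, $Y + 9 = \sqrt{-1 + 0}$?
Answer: $- \frac{110}{3} + \frac{22 i}{3} \approx -36.667 + 7.3333 i$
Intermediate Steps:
$Y = -9 + i$ ($Y = -9 + \sqrt{-1 + 0} = -9 + \sqrt{-1} = -9 + i \approx -9.0 + 1.0 i$)
$O{\left(Q,a \right)} = -9 + i - a$ ($O{\left(Q,a \right)} = \left(-9 + i\right) - a = -9 + i - a$)
$\left(\frac{1}{2 \left(0 - 2\right) + 7} - 0\right) O{\left(2,-4 \right)} 22 = \left(\frac{1}{2 \left(0 - 2\right) + 7} - 0\right) \left(-9 + i - -4\right) 22 = \left(\frac{1}{2 \left(-2\right) + 7} + 0\right) \left(-9 + i + 4\right) 22 = \left(\frac{1}{-4 + 7} + 0\right) \left(-5 + i\right) 22 = \left(\frac{1}{3} + 0\right) \left(-5 + i\right) 22 = \frac{-5 + i}{3} \cdot 22 = \left(- \frac{5}{3} + \frac{i}{3}\right) 22 = - \frac{110}{3} + \frac{22 i}{3}$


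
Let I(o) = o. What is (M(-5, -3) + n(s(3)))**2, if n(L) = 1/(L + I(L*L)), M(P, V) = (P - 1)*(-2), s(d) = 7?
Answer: 452929/3136 ≈ 144.43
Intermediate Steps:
M(P, V) = 2 - 2*P (M(P, V) = (-1 + P)*(-2) = 2 - 2*P)
n(L) = 1/(L + L**2) (n(L) = 1/(L + L*L) = 1/(L + L**2))
(M(-5, -3) + n(s(3)))**2 = ((2 - 2*(-5)) + 1/(7*(1 + 7)))**2 = ((2 + 10) + (1/7)/8)**2 = (12 + (1/7)*(1/8))**2 = (12 + 1/56)**2 = (673/56)**2 = 452929/3136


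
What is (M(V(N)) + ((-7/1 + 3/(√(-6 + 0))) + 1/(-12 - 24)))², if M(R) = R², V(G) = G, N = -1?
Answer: 45145/1296 + 217*I*√6/36 ≈ 34.834 + 14.765*I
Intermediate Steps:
(M(V(N)) + ((-7/1 + 3/(√(-6 + 0))) + 1/(-12 - 24)))² = ((-1)² + ((-7/1 + 3/(√(-6 + 0))) + 1/(-12 - 24)))² = (1 + ((-7*1 + 3/(√(-6))) + 1/(-36)))² = (1 + ((-7 + 3/((I*√6))) - 1/36))² = (1 + ((-7 + 3*(-I*√6/6)) - 1/36))² = (1 + ((-7 - I*√6/2) - 1/36))² = (1 + (-253/36 - I*√6/2))² = (-217/36 - I*√6/2)²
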